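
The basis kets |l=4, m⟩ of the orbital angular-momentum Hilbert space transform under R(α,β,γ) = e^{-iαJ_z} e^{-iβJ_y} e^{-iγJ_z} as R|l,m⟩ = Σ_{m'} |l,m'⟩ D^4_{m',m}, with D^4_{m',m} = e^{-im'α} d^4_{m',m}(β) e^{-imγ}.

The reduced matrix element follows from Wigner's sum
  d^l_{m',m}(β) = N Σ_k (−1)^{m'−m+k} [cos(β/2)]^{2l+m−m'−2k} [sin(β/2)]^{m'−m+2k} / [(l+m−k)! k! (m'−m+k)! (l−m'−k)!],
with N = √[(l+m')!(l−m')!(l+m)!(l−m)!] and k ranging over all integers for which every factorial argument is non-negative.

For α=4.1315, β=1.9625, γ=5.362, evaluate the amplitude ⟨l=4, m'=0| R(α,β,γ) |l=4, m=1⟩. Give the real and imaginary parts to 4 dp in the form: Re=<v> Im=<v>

Split into d^4_{0,1}(β=1.9625) × two z-phases.
c=cos(1.9625/2)=0.555984, s=sin(1.9625/2)=0.831193; N=√[24·24·120·6]=643.987578
k: max(0,(1)−(0))=1 … min(4+(1),4−(0))=4
  k=1: (−1)^0·643.9876/(144)·0.5560^7·0.8312^1 = +0.061045
  k=2: (−1)^1·643.9876/(24)·0.5560^5·0.8312^3 = -0.818622
  k=3: (−1)^2·643.9876/(24)·0.5560^3·0.8312^5 = +1.829627
  k=4: (−1)^3·643.9876/(144)·0.5560^1·0.8312^7 = -0.681539
d^4_{0,1}(1.9625) = +0.061045 -0.818622 +1.829627 -0.681539 = +0.390512
D = (+1.000000+0.000000i)·(+0.390512)·(+0.604877+0.796319i) = +0.236211+0.310972i

Re=0.2362 Im=0.3110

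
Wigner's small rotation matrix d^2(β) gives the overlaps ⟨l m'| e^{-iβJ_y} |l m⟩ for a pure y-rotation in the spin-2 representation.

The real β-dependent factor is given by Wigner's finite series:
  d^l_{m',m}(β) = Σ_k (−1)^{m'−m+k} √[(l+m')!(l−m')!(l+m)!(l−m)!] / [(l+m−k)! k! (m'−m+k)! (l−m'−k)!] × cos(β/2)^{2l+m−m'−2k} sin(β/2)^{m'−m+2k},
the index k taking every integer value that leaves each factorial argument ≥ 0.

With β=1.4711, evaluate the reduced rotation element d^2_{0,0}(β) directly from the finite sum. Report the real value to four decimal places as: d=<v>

d=-0.4851

d^2_{0,0}(β=1.4711) via Wigner's sum:
Half-angle: c=0.741462, s=0.670995. N=√(2·2·2·2)=4.000000
The bounds max(0,m−m')=0 and min(l+m,l−m')=2 give 3 terms
  k=0: (−1)^0·4.0000/(4)·0.7415^4·0.6710^0 = +0.302242
  k=1: (−1)^1·4.0000/(1)·0.7415^2·0.6710^2 = -0.990094
  k=2: (−1)^2·4.0000/(4)·0.7415^0·0.6710^4 = +0.202711
d^2_{0,0}(1.4711) = +0.302242 -0.990094 +0.202711 = -0.485140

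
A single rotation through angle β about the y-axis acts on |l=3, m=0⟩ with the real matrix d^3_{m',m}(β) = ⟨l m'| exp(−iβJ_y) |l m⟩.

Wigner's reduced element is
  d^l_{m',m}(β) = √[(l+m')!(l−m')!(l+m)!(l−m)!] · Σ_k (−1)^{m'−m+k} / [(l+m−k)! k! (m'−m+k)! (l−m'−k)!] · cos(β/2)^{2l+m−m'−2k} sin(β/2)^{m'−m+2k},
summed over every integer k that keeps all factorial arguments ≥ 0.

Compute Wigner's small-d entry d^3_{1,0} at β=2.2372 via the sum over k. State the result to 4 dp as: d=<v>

d=-0.3100

d^3_{1,0}(β=2.2372) via Wigner's sum:
With c≡cos(β/2)=0.436942 and s≡sin(β/2)=0.899490, N=[24·2·6·6]^{1/2}=41.569219
k∈{0,1,2} keeps every argument non-negative
  k=0: (−1)^1·41.5692/(12)·0.4369^5·0.8995^1 = -0.049626
  k=1: (−1)^2·41.5692/(4)·0.4369^3·0.8995^3 = +0.630917
  k=2: (−1)^3·41.5692/(12)·0.4369^1·0.8995^5 = -0.891241
d^3_{1,0}(2.2372) = -0.049626 +0.630917 -0.891241 = -0.309950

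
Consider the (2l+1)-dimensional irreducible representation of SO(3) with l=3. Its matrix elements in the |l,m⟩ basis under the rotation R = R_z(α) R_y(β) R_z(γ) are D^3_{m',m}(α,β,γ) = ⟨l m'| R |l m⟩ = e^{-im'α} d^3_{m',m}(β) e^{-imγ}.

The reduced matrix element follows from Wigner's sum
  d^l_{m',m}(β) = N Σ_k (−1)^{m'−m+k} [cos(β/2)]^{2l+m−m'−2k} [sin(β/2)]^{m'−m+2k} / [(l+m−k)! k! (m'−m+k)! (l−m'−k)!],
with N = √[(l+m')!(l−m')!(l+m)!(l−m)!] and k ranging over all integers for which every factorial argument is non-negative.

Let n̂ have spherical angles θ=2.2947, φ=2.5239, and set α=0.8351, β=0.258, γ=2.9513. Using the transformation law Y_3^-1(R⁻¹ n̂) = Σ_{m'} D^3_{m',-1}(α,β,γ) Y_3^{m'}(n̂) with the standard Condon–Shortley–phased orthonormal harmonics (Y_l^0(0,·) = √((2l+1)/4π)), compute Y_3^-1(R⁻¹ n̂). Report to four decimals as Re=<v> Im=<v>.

Need the full column D^3_{m',-1} for m'=−3..3 at α=0.8351, β=0.258, γ=2.9513.
cos(β/2)=0.991691, sin(β/2)=0.128643
d^3_{-3,-1}: single k=2 term ⇒ +0.061990;  D = +0.041991-0.045601i
d^3_{-2,-1}: k∈[1..2] ⇒ +0.390181 -0.013131 = +0.377050;  D = -0.034223-0.375494i
d^3_{-1,-1}: k∈[0..2] ⇒ +0.951170 -0.128046 +0.001616 = +0.824741;  D = -0.659146-0.495706i
d^3_{0,-1}: k∈[0..2] ⇒ -0.427422 +0.021577 -0.000121 = -0.405966;  D = +0.398638-0.076787i
d^3_{1,-1}: k∈[0..2] ⇒ +0.096034 -0.002155 +0.000005 = +0.093884;  D = -0.048704+0.080263i
d^3_{2,-1}: k∈[0..1] ⇒ -0.013131 +0.000110 = -0.013021;  D = -0.003720-0.012478i
d^3_{3,-1}: single k=0 term ⇒ +0.001043;  D = +0.000941+0.000450i
Y_3^{m'}(θ=2.2947,φ=2.5239) and Σ D·Y over m':
  (+0.0420-0.0456i)·(+0.0489-0.1685i)  (-0.0342-0.3755i)·(-0.1251-0.3588i)  (-0.6591-0.4957i)·(-0.2355-0.1673i)  (+0.3986-0.0768i)·(+0.1994+0.0000i)  (-0.0487+0.0803i)·(+0.2355-0.1673i)  (-0.0037-0.0125i)·(-0.1251+0.3588i)  (+0.0009+0.0004i)·(-0.0489-0.1685i)
Y_3^-1(R⁻¹ n̂) = +0.022648+0.288791i

Re=0.0226 Im=0.2888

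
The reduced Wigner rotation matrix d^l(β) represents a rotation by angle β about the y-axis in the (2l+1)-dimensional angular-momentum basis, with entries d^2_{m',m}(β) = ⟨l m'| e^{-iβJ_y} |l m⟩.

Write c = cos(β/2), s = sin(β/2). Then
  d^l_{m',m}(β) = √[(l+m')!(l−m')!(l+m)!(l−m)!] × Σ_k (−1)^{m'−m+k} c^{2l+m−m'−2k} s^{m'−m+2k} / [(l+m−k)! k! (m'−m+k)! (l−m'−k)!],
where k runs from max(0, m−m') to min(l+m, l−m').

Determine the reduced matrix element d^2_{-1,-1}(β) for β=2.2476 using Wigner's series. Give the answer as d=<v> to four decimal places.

d^2_{-1,-1}(β=2.2476) via Wigner's sum:
c=cos(2.2476/2)=0.432259, s=sin(2.2476/2)=0.901750; N=√[1·6·1·6]=6.000000
Admissible k: 0..1 (factorial args all ≥0)
  k=0: (−1)^0·6.0000/(6)·0.4323^4·0.9017^0 = +0.034912
  k=1: (−1)^1·6.0000/(2)·0.4323^2·0.9017^2 = -0.455807
d^2_{-1,-1}(2.2476) = +0.034912 -0.455807 = -0.420895

d=-0.4209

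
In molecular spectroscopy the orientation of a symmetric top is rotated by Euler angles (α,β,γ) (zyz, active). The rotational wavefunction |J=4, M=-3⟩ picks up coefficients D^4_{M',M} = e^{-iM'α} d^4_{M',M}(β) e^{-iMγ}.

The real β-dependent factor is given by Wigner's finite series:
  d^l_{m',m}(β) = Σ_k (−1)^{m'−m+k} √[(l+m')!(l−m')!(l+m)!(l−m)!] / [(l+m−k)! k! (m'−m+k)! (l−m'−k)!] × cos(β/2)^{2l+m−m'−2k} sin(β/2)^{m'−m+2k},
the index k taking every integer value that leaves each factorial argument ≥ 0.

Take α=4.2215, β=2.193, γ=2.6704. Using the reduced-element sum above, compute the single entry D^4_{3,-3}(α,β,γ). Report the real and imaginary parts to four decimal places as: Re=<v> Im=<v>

Re=-0.0196 Im=0.3309

D^4_{3,-3}(4.2215,2.193,2.6704) = e^{-i·3·4.2215}·d^4_{3,-3}(2.193)·e^{-i·-3·2.6704}. Compute d first:
c=cos(2.193/2)=0.456713, s=sin(2.193/2)=0.889614; N=√[5040·1·1·5040]=5040.000000
k∈{0,1} keeps every argument non-negative
  k=0: (−1)^6·5040.0000/(720)·0.4567^2·0.8896^6 = +0.723760
  k=1: (−1)^7·5040.0000/(5040)·0.4567^0·0.8896^8 = -0.392296
d^4_{3,-3}(2.193) = +0.723760 -0.392296 = +0.331464
Attach z-rotation phases: D = e^{-i(3)(4.2215)}·(+0.331464)·e^{-i(-3)(2.6704)} = -0.019574+0.330885i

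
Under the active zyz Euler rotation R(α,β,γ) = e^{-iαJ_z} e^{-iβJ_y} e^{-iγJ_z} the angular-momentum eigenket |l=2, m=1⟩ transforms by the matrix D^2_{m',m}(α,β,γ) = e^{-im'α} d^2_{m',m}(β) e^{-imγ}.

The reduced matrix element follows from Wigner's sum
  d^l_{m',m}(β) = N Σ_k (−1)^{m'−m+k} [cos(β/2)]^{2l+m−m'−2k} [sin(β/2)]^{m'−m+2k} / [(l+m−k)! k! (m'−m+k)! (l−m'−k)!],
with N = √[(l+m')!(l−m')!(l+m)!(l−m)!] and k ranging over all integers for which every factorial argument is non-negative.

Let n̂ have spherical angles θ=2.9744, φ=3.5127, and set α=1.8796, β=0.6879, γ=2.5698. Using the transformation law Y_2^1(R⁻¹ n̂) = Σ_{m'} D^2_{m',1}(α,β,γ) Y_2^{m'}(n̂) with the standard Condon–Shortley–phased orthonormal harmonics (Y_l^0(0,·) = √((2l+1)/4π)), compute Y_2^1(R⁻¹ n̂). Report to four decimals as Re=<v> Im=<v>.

Re=-0.2552 Im=-0.2814

Need the full column D^2_{m',1} for m'=−2..2 at α=1.8796, β=0.6879, γ=2.5698.
cos(β/2)=0.941430, sin(β/2)=0.337208
d^2_{-2,1}: single k=3 term ⇒ +0.072196;  D = +0.026873+0.067008i
d^2_{-1,1}: k∈[2..3] ⇒ +0.302339 -0.012930 = +0.289409;  D = +0.223169-0.184264i
d^2_{0,1}: k∈[1..2] ⇒ +0.689189 -0.088422 = +0.600767;  D = -0.505204-0.325099i
d^2_{1,1}: k∈[0..1] ⇒ +0.785511 -0.302339 = +0.483172;  D = -0.125609+0.466559i
d^2_{2,1}: single k=0 term ⇒ -0.562720;  D = -0.562130+0.025772i
Y_2^{m'}(θ=2.9744,φ=3.5127) and Σ D·Y over m':
  (+0.0269+0.0670i)·(+0.0079-0.0072i)  (+0.2232-0.1843i)·(+0.1181-0.0460i)  (-0.5052-0.3251i)·(+0.6046+0.0000i)  (-0.1256+0.4666i)·(-0.1181-0.0460i)  (-0.5621+0.0258i)·(+0.0079+0.0072i)
Y_2^1(R⁻¹ n̂) = -0.255175-0.281450i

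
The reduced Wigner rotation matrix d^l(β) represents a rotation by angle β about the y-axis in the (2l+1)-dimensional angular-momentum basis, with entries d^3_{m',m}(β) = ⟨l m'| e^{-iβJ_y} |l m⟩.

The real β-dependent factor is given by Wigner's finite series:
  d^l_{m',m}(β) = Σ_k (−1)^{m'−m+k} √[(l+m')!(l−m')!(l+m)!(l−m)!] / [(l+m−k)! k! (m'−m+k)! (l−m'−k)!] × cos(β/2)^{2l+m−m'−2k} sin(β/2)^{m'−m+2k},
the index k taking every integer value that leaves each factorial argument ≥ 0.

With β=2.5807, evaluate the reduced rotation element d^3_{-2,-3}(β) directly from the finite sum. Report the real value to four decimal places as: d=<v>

d=-0.0038

d^3_{-2,-3}(β=2.5807) via Wigner's sum:
Half-angle: c=0.276785, s=0.960932. N=√(1·120·1·720)=293.938769
k∈{0} keeps every argument non-negative
  k=0: (−1)^1·293.9388/(120)·0.2768^5·0.9609^1 = -0.003824
d^3_{-2,-3}(2.5807) = -0.003824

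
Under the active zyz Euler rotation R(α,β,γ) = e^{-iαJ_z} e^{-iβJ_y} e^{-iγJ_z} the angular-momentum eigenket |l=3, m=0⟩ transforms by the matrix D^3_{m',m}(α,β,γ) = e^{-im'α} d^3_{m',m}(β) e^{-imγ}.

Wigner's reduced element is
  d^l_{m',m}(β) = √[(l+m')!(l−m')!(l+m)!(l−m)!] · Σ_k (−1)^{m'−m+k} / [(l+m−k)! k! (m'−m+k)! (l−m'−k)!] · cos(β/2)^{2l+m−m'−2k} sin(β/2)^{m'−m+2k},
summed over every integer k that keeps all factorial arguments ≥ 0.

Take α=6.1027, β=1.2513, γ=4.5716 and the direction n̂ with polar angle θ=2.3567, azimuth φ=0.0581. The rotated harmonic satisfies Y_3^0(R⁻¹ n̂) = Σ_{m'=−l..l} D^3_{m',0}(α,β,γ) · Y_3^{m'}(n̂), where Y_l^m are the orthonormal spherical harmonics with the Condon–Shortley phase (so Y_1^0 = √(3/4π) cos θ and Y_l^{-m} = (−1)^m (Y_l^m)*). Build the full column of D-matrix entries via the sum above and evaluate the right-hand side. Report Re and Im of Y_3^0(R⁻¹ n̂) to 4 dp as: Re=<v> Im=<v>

Re=-0.3330 Im=0.0000

Need the full column D^3_{m',0} for m'=−3..3 at α=6.1027, β=1.2513, γ=4.5716.
cos(β/2)=0.810583, sin(β/2)=0.585624
d^3_{-3,0}: single k=3 term ⇒ +0.478370;  D = +0.409944-0.246544i
d^3_{-2,0}: k∈[2..3] ⇒ +0.810939 -0.423284 = +0.387655;  D = +0.362672-0.136913i
d^3_{-1,0}: k∈[1..3] ⇒ +0.709898 -1.111632 +0.193412 = -0.208322;  D = -0.204938+0.037395i
d^3_{0,0}: k∈[0..3] ⇒ +0.283651 -1.332508 +0.695526 -0.040338 = -0.393669;  D = -0.393669+0.000000i
d^3_{1,0}: k∈[0..2] ⇒ -0.709898 +1.111632 -0.193412 = +0.208322;  D = +0.204938+0.037395i
d^3_{2,0}: k∈[0..1] ⇒ +0.810939 -0.423284 = +0.387655;  D = +0.362672+0.136913i
d^3_{3,0}: single k=0 term ⇒ -0.478370;  D = -0.409944-0.246544i
Y_3^{m'}(θ=2.3567,φ=0.0581) and Σ D·Y over m':
  (+0.4099-0.2465i)·(+0.1451-0.0255i)  (+0.3627-0.1369i)·(-0.3587+0.0419i)  (-0.2049+0.0374i)·(+0.3426-0.0199i)  (-0.3937+0.0000i)·(+0.1313+0.0000i)  (+0.2049+0.0374i)·(-0.3426-0.0199i)  (+0.3627+0.1369i)·(-0.3587-0.0419i)  (-0.4099-0.2465i)·(-0.1451-0.0255i)
Y_3^0(R⁻¹ n̂) = -0.333027+0.000000i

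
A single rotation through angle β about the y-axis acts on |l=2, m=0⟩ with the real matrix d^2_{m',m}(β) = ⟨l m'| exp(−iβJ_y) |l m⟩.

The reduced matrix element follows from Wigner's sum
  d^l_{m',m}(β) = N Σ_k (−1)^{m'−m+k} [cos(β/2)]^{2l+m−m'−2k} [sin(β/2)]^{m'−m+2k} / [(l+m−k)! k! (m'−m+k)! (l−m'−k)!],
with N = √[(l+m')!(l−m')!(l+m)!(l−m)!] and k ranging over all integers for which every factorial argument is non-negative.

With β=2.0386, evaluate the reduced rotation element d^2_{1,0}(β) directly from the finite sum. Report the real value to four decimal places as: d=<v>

d=0.4929

d^2_{1,0}(β=2.0386) via Wigner's sum:
c=cos(2.0386/2)=0.523962, s=sin(2.0386/2)=0.851741; N=√[6·1·2·2]=4.898979
The bounds max(0,m−m')=0 and min(l+m,l−m')=1 give 2 terms
  k=0: (−1)^1·4.8990/(2)·0.5240^3·0.8517^1 = -0.300112
  k=1: (−1)^2·4.8990/(2)·0.5240^1·0.8517^3 = +0.793047
d^2_{1,0}(2.0386) = -0.300112 +0.793047 = +0.492935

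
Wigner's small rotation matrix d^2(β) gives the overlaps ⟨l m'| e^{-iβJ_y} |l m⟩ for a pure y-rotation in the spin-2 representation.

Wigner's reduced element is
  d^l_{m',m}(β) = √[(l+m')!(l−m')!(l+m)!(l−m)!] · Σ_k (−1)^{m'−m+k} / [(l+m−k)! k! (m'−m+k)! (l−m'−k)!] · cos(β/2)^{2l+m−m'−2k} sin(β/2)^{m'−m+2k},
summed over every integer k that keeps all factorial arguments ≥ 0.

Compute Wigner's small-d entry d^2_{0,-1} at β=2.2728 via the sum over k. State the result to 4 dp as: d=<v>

d^2_{0,-1}(β=2.2728) via Wigner's sum:
Half-angle: c=0.420863, s=0.907124. N=√(2·2·1·6)=4.898979
k: max(0,(-1)−(0))=0 … min(2+(-1),2−(0))=1
  k=0: (−1)^1·4.8990/(2)·0.4209^3·0.9071^1 = -0.165640
  k=1: (−1)^2·4.8990/(2)·0.4209^1·0.9071^3 = +0.769514
d^2_{0,-1}(2.2728) = -0.165640 +0.769514 = +0.603875

d=0.6039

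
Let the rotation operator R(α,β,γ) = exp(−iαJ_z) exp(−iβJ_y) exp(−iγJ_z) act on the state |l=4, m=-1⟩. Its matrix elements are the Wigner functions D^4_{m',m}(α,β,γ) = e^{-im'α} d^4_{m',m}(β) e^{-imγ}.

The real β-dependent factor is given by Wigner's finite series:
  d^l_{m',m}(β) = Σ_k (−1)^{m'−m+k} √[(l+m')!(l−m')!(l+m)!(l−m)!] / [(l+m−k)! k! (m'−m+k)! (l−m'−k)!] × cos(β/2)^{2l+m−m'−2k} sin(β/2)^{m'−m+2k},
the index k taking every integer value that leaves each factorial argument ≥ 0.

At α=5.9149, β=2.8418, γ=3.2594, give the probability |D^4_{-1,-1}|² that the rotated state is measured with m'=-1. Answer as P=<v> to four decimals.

P=0.0378

D^4_{-1,-1}(5.9149,2.8418,3.2594) = e^{-i·-1·5.9149}·d^4_{-1,-1}(2.8418)·e^{-i·-1·3.2594}. Compute d first:
c=cos(2.8418/2)=0.149336, s=sin(2.8418/2)=0.988787; N=√[6·120·6·120]=720.000000
The bounds max(0,m−m')=0 and min(l+m,l−m')=3 give 4 terms
  k=0: (−1)^0·720.0000/(720)·0.1493^8·0.9888^0 = +0.000000
  k=1: (−1)^1·720.0000/(48)·0.1493^6·0.9888^2 = -0.000163
  k=2: (−1)^2·720.0000/(24)·0.1493^4·0.9888^4 = +0.014262
  k=3: (−1)^3·720.0000/(72)·0.1493^2·0.9888^6 = -0.208421
d^4_{-1,-1}(2.8418) = +0.000000 -0.000163 +0.014262 -0.208421 = -0.194322
|D^4_{-1,-1}|² = |d^4_{-1,-1}(β)|² = (-0.194322)² = 0.037761 (the z-rotation phases have unit modulus)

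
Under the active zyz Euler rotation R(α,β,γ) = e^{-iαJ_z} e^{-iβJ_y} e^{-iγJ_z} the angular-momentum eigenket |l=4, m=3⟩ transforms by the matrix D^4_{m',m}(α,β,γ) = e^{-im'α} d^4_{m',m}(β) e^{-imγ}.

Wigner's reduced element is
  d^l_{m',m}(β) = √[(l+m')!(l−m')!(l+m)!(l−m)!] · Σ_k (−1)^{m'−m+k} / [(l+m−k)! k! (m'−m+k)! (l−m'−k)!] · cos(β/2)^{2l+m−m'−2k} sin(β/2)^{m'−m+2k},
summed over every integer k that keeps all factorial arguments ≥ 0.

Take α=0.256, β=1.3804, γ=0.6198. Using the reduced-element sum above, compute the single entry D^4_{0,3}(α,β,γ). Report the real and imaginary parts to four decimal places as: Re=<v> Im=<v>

D^4_{0,3}(0.256,1.3804,0.6198) = e^{-i·0·0.256}·d^4_{0,3}(1.3804)·e^{-i·3·0.6198}. Compute d first:
c=cos(1.3804/2)=0.771119, s=sin(1.3804/2)=0.636691; N=√[24·24·5040·1]=1703.830978
k: max(0,(3)−(0))=3 … min(4+(3),4−(0))=4
  k=3: (−1)^0·1703.8310/(144)·0.7711^5·0.6367^3 = +0.832640
  k=4: (−1)^1·1703.8310/(144)·0.7711^3·0.6367^5 = -0.567640
d^4_{0,3}(1.3804) = +0.832640 -0.567640 = +0.265000
D = (+1.000000+0.000000i)·(+0.265000)·(-0.284614-0.958642i) = -0.075423-0.254040i

Re=-0.0754 Im=-0.2540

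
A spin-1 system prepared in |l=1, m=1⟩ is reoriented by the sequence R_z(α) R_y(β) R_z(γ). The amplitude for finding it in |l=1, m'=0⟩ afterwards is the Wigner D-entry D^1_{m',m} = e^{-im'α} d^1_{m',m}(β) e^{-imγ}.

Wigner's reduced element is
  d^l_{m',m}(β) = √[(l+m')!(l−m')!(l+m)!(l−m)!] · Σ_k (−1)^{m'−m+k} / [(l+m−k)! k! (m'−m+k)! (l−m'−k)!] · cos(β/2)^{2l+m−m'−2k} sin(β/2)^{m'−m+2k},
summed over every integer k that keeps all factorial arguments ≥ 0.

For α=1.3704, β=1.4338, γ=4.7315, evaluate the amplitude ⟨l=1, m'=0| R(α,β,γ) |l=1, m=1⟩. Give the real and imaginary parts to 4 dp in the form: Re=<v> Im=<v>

Re=0.0134 Im=0.7004

First d^1_{0,1}(β=1.4338), then the phase factors e^{-i(0)α} and e^{-i(1)γ}:
Half-angle: c=0.753846, s=0.657051. N=√(1·1·2·1)=1.414214
Admissible k: 1..1 (factorial args all ≥0)
  k=1: (−1)^0·1.4142/(1)·0.7538^1·0.6571^1 = +0.700482
d^1_{0,1}(1.4338) = +0.700482
Attach z-rotation phases: D = e^{-i(0)(1.3704)}·(+0.700482)·e^{-i(1)(4.7315)} = +0.013386+0.700354i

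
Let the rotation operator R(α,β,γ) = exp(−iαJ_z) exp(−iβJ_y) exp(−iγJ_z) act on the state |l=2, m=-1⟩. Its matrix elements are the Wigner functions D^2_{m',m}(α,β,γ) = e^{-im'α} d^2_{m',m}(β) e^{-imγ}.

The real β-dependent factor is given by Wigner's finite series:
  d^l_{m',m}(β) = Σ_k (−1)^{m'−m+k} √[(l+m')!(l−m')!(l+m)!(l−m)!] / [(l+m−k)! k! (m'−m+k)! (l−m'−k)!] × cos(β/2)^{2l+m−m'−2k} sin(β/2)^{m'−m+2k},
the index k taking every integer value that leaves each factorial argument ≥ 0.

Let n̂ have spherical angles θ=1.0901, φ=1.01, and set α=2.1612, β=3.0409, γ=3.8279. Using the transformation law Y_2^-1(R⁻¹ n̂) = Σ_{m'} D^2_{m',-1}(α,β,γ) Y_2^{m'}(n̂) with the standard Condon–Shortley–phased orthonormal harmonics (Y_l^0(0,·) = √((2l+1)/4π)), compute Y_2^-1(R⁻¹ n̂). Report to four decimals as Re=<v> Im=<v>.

Need the full column D^2_{m',-1} for m'=−2..2 at α=2.1612, β=3.0409, γ=3.8279.
cos(β/2)=0.050325, sin(β/2)=0.998733
d^2_{-2,-1}: single k=1 term ⇒ +0.000255;  D = -0.000074+0.000243i
d^2_{-1,-1}: k∈[0..1] ⇒ +0.000006 -0.007579 = -0.007572;  D = -0.007247+0.002195i
d^2_{0,-1}: k∈[0..1] ⇒ -0.000312 +0.122803 = +0.122491;  D = -0.094758-0.077621i
d^2_{1,-1}: k∈[0..1] ⇒ +0.007579 -0.994941 = -0.987363;  D = +0.094547-0.982825i
d^2_{2,-1}: single k=0 term ⇒ -0.100268;  D = -0.088257+0.047586i
Y_2^{m'}(θ=1.0901,φ=1.01) and Σ D·Y over m':
  (-0.0001+0.0002i)·(-0.1319-0.2736i)  (-0.0072+0.0022i)·(+0.1685-0.2682i)  (-0.0948-0.0776i)·(-0.1131+0.0000i)  (+0.0945-0.9828i)·(-0.1685-0.2682i)  (-0.0883+0.0476i)·(-0.1319+0.2736i)
Y_2^-1(R⁻¹ n̂) = -0.270765+0.120870i

Re=-0.2708 Im=0.1209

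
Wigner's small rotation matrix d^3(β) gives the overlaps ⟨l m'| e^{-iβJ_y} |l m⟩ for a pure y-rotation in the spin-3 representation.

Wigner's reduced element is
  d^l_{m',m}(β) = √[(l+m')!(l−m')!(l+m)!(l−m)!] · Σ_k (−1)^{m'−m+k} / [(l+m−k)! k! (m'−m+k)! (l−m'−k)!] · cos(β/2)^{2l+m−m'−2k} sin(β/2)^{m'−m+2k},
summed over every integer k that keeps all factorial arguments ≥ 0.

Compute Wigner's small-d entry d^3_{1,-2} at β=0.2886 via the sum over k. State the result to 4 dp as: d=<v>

d^3_{1,-2}(β=0.2886) via Wigner's sum:
c=cos(0.2886/2)=0.989607, s=sin(0.2886/2)=0.143800; N=√[24·2·1·120]=75.894664
k: max(0,(-2)−(1))=0 … min(3+(-2),3−(1))=1
  k=0: (−1)^3·75.8947/(12)·0.9896^3·0.1438^3 = -0.018226
  k=1: (−1)^4·75.8947/(24)·0.9896^1·0.1438^5 = +0.000192
d^3_{1,-2}(0.2886) = -0.018226 +0.000192 = -0.018034

d=-0.0180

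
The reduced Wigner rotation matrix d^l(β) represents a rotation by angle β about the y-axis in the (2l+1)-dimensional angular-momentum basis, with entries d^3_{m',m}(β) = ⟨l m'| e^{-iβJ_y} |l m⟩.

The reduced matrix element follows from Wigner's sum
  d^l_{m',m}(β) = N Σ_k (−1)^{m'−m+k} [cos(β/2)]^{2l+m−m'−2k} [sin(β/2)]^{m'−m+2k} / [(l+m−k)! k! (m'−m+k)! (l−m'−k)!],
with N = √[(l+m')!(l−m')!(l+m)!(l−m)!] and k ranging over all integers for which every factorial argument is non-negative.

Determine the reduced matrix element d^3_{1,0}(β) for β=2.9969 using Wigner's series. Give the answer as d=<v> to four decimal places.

d^3_{1,0}(β=2.9969) via Wigner's sum:
With c≡cos(β/2)=0.072283 and s≡sin(β/2)=0.997384, N=[24·2·6·6]^{1/2}=41.569219
k: max(0,(0)−(1))=0 … min(3+(0),3−(1))=2
  k=0: (−1)^1·41.5692/(12)·0.0723^5·0.9974^1 = -0.000007
  k=1: (−1)^2·41.5692/(4)·0.0723^3·0.9974^3 = +0.003894
  k=2: (−1)^3·41.5692/(12)·0.0723^1·0.9974^5 = -0.247139
d^3_{1,0}(2.9969) = -0.000007 +0.003894 -0.247139 = -0.243251

d=-0.2433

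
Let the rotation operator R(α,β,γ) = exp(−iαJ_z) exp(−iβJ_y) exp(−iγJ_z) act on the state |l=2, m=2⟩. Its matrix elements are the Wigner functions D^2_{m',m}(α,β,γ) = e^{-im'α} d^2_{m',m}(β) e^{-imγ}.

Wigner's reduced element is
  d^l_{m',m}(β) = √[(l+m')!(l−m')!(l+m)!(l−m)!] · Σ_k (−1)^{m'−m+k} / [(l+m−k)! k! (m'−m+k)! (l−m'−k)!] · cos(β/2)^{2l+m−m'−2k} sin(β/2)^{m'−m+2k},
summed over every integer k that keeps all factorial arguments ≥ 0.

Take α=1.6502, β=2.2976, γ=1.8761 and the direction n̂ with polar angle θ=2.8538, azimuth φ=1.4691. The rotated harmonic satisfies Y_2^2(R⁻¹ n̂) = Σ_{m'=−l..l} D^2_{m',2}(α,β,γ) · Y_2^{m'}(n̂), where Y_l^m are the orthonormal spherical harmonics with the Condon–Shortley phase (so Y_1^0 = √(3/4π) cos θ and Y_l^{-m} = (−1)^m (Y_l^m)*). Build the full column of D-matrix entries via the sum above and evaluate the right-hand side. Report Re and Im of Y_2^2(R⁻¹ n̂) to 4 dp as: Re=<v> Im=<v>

Re=-0.0764 Im=0.0791

Need the full column D^2_{m',2} for m'=−2..2 at α=1.6502, β=2.2976, γ=1.8761.
cos(β/2)=0.409582, sin(β/2)=0.912273
d^2_{-2,2}: single k=4 term ⇒ +0.692627;  D = +0.623131-0.302391i
d^2_{-1,2}: single k=3 term ⇒ +0.621936;  D = -0.315055-0.536232i
d^2_{0,2}: single k=2 term ⇒ +0.341986;  D = -0.280189+0.196083i
d^2_{1,2}: single k=1 term ⇒ +0.125366;  D = +0.079801+0.096687i
d^2_{2,2}: single k=0 term ⇒ +0.028143;  D = +0.020215-0.019579i
Y_2^{m'}(θ=2.8538,φ=1.4691) and Σ D·Y over m':
  (+0.6231-0.3024i)·(-0.0305-0.0063i)  (-0.3151-0.5362i)·(-0.0213+0.2092i)  (-0.2802+0.1961i)·(+0.5546+0.0000i)  (+0.0798+0.0967i)·(+0.0213+0.2092i)  (+0.0202-0.0196i)·(-0.0305+0.0063i)
Y_2^2(R⁻¹ n̂) = -0.076397+0.079063i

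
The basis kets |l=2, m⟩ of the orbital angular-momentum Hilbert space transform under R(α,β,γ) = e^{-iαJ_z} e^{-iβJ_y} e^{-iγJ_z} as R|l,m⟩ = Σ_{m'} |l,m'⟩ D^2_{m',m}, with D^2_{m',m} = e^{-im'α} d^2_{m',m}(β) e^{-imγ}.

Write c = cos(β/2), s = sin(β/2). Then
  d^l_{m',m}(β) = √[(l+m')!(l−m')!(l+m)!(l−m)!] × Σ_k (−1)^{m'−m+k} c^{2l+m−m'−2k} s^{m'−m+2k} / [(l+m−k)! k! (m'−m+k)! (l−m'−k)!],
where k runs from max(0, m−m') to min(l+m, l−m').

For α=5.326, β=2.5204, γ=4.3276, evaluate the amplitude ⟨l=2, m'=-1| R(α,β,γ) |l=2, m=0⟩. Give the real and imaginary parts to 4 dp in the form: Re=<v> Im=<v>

First d^2_{-1,0}(β=2.5204), then the phase factors e^{-i(-1)α} and e^{-i(0)γ}:
Half-angle: c=0.305626, s=0.952151. N=√(1·6·2·2)=4.898979
k: max(0,(0)−(-1))=1 … min(2+(0),2−(-1))=2
  k=1: (−1)^0·4.8990/(2)·0.3056^3·0.9522^1 = +0.066582
  k=2: (−1)^1·4.8990/(2)·0.3056^1·0.9522^3 = -0.646226
d^2_{-1,0}(2.5204) = +0.066582 -0.646226 = -0.579645
Attach z-rotation phases: D = e^{-i(-1)(5.326)}·(-0.579645)·e^{-i(0)(4.3276)} = -0.333773+0.473903i

Re=-0.3338 Im=0.4739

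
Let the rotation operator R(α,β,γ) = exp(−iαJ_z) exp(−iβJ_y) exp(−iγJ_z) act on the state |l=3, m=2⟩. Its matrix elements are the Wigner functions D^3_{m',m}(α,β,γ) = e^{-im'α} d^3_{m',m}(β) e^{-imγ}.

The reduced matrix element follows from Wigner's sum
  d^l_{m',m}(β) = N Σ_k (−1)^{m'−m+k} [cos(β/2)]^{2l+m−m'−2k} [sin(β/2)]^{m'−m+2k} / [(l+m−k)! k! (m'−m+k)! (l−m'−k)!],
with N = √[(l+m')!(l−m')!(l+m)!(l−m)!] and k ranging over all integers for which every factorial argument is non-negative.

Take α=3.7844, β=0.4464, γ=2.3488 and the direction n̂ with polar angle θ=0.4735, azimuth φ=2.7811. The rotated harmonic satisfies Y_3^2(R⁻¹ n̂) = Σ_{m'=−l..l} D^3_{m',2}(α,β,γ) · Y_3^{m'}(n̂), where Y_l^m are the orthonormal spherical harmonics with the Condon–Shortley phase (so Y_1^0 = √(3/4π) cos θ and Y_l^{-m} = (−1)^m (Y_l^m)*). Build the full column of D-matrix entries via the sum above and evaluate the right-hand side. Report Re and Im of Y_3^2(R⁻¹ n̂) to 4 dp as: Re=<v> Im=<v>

Need the full column D^3_{m',2} for m'=−3..3 at α=3.7844, β=0.4464, γ=2.3488.
cos(β/2)=0.975194, sin(β/2)=0.221351
d^3_{-3,2}: single k=5 term ⇒ +0.001269;  D = +0.001182+0.000462i
d^3_{-2,2}: k∈[4..5] ⇒ +0.011415 -0.000118 = +0.011298;  D = -0.010887+0.003018i
d^3_{-1,2}: k∈[3..4] ⇒ +0.063614 -0.001639 = +0.061975;  D = +0.037880-0.049051i
d^3_{0,2}: k∈[2..3] ⇒ +0.242711 -0.012505 = +0.230206;  D = -0.003404+0.230181i
d^3_{1,2}: k∈[1..2] ⇒ +0.617359 -0.063614 = +0.553745;  D = -0.325349-0.448087i
d^3_{2,2}: k∈[0..1] ⇒ +0.860095 -0.221564 = +0.638531;  D = +0.610018+0.188681i
d^3_{3,2}: single k=0 term ⇒ -0.478204;  D = +0.450375-0.160753i
Y_3^{m'}(θ=0.4735,φ=2.7811) and Σ D·Y over m':
  (+0.0012+0.0005i)·(-0.0186-0.0349i)  (-0.0109+0.0030i)·(+0.1421+0.1248i)  (+0.0379-0.0491i)·(-0.4082-0.1539i)  (-0.0034+0.2302i)·(+0.3189+0.0000i)  (-0.3253-0.4481i)·(+0.4082-0.1539i)  (+0.6100+0.1887i)·(+0.1421-0.1248i)  (+0.4504-0.1608i)·(+0.0186-0.0349i)
Y_3^2(R⁻¹ n̂) = -0.114814-0.114297i

Re=-0.1148 Im=-0.1143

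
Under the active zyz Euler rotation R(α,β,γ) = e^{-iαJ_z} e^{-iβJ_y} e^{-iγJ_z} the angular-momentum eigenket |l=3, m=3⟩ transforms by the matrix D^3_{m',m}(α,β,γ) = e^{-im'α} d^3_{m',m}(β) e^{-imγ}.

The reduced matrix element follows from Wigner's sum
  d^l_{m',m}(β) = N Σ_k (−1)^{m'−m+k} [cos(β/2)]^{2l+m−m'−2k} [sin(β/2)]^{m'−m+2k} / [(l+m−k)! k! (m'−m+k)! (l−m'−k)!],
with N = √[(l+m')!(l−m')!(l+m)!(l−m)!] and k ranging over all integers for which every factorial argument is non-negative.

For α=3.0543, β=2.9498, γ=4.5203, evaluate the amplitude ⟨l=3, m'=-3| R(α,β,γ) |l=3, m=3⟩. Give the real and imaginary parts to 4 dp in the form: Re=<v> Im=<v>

Split into d^3_{-3,3}(β=2.9498) × two z-phases.
With c≡cos(β/2)=0.095749 and s≡sin(β/2)=0.995405, N=[1·720·720·1]^{1/2}=720.000000
k: max(0,(3)−(-3))=6 … min(3+(3),3−(-3))=6
  k=6: (−1)^0·720.0000/(720)·0.0957^0·0.9954^6 = +0.972748
d^3_{-3,3}(2.9498) = +0.972748
Phases: e^{-i·(-3)·3.0543}=-0.965905+0.258895i, e^{-i·(3)·4.5203}=+0.544898-0.838503i ⇒ D=-0.300808+0.925069i

Re=-0.3008 Im=0.9251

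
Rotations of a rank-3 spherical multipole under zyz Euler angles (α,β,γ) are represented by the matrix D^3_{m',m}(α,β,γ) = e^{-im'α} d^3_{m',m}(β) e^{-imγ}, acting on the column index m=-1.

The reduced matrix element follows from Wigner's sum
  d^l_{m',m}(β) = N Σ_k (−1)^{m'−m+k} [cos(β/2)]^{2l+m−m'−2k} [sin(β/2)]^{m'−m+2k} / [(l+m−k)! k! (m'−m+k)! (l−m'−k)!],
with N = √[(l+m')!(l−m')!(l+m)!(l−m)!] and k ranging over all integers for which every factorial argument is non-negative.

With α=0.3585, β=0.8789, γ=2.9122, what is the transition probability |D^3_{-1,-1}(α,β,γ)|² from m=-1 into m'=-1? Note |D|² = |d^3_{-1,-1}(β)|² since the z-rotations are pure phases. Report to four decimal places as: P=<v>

P=0.0681

D^3_{-1,-1}(0.3585,0.8789,2.9122) = e^{-i·-1·0.3585}·d^3_{-1,-1}(0.8789)·e^{-i·-1·2.9122}. Compute d first:
c=cos(0.8789/2)=0.904986, s=sin(0.8789/2)=0.425442; N=√[2·24·2·24]=48.000000
Admissible k: 0..2 (factorial args all ≥0)
  k=0: (−1)^0·48.0000/(48)·0.9050^6·0.4254^0 = +0.549352
  k=1: (−1)^1·48.0000/(6)·0.9050^4·0.4254^2 = -0.971264
  k=2: (−1)^2·48.0000/(8)·0.9050^2·0.4254^4 = +0.160989
d^3_{-1,-1}(0.8789) = +0.549352 -0.971264 +0.160989 = -0.260924
|D^3_{-1,-1}|² = |d^3_{-1,-1}(β)|² = (-0.260924)² = 0.068081 (the z-rotation phases have unit modulus)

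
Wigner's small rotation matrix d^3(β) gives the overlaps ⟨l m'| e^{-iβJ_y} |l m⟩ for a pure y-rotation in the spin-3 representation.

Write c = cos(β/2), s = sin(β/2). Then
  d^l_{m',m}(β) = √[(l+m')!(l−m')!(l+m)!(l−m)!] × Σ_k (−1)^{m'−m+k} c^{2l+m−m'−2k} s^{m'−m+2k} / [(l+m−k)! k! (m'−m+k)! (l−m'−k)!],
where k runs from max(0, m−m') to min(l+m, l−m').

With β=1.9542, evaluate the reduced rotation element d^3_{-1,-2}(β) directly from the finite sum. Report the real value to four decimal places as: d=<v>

d^3_{-1,-2}(β=1.9542) via Wigner's sum:
With c≡cos(β/2)=0.559429 and s≡sin(β/2)=0.828879, N=[2·24·1·120]^{1/2}=75.894664
k: max(0,(-2)−(-1))=0 … min(3+(-2),3−(-1))=1
  k=0: (−1)^1·75.8947/(24)·0.5594^5·0.8289^1 = -0.143620
  k=1: (−1)^2·75.8947/(12)·0.5594^3·0.8289^3 = +0.630575
d^3_{-1,-2}(1.9542) = -0.143620 +0.630575 = +0.486955

d=0.4870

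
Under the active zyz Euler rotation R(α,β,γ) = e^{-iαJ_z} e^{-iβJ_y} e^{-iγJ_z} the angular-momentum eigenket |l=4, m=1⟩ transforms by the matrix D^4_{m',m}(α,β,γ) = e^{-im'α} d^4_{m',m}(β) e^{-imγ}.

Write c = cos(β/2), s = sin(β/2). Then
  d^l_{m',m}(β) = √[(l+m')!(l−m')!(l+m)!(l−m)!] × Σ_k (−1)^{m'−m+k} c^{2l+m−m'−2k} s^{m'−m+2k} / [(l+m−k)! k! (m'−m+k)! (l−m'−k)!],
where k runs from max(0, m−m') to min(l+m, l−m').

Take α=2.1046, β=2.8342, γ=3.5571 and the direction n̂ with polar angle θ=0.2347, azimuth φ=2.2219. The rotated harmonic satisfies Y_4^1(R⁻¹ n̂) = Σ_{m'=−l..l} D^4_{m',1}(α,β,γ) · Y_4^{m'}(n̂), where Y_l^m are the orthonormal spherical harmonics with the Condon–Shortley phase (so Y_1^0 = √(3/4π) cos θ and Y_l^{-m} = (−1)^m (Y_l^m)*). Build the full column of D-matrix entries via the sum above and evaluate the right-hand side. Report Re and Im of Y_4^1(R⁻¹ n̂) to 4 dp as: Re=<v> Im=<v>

Need the full column D^4_{m',1} for m'=−4..4 at α=2.1046, β=2.8342, γ=3.5571.
cos(β/2)=0.153092, sin(β/2)=0.988212
d^4_{-4,1}: single k=5 term ⇒ +0.025305;  D = +0.003754-0.025025i
d^4_{-3,1}: k∈[4..5] ⇒ +0.006930 -0.173251 = -0.166321;  D = +0.154153-0.062447i
d^4_{-2,1}: k∈[3..5] ⇒ +0.001148 -0.071732 +0.597777 = +0.527193;  D = +0.419019+0.319930i
d^4_{-1,1}: k∈[2..5] ⇒ +0.000126 -0.015716 +0.327413 -0.909496 = -0.597673;  D = -0.070538+0.593495i
d^4_{0,1}: k∈[1..4] ⇒ +0.000009 -0.002178 +0.090735 -0.630112 = -0.541547;  D = +0.495467-0.218597i
d^4_{1,1}: k∈[0..3] ⇒ +0.000000 -0.000189 +0.015716 -0.218276 = -0.202748;  D = -0.164837-0.118049i
d^4_{2,1}: k∈[0..2] ⇒ -0.000008 +0.001722 -0.047821 = -0.046108;  D = -0.004038+0.045931i
d^4_{3,1}: k∈[0..1] ⇒ +0.000100 -0.006930 = -0.006830;  D = +0.006162-0.002947i
d^4_{4,1}: single k=0 term ⇒ -0.000607;  D = -0.000504-0.000338i
Y_4^{m'}(θ=0.2347,φ=2.2219) and Σ D·Y over m':
  (+0.0038-0.0250i)·(-0.0011-0.0007i)  (+0.1542-0.0624i)·(+0.0142-0.0057i)  (+0.4190+0.3199i)·(-0.0270+0.0981i)  (-0.0705+0.5935i)·(-0.2348-0.3082i)  (+0.4955-0.2186i)·(+0.6283+0.0000i)  (-0.1648-0.1180i)·(+0.2348-0.3082i)  (-0.0040+0.0459i)·(-0.0270-0.0981i)  (+0.0062-0.0029i)·(-0.0142-0.0057i)  (-0.0005-0.0003i)·(-0.0011+0.0007i)
Y_4^1(R⁻¹ n̂) = +0.399330-0.202026i

Re=0.3993 Im=-0.2020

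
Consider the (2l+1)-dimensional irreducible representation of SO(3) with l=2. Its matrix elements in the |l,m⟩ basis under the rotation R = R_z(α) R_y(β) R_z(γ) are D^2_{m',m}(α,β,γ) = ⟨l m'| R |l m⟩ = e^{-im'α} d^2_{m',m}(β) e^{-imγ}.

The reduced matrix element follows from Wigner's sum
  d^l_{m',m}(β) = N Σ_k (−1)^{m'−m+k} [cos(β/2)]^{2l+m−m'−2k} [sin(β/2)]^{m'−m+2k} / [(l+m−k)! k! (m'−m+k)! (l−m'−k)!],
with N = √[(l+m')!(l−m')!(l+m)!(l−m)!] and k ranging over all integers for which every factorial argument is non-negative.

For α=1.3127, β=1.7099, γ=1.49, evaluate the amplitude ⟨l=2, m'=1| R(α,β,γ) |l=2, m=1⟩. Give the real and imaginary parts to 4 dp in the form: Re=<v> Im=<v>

Split into d^2_{1,1}(β=1.7099) × two z-phases.
c=cos(1.7099/2)=0.656256, s=sin(1.7099/2)=0.754538; N=√[6·1·6·1]=6.000000
The bounds max(0,m−m')=0 and min(l+m,l−m')=1 give 2 terms
  k=0: (−1)^0·6.0000/(6)·0.6563^4·0.7545^0 = +0.185479
  k=1: (−1)^1·6.0000/(2)·0.6563^2·0.7545^2 = -0.735581
d^2_{1,1}(1.7099) = +0.185479 -0.735581 = -0.550102
Phases: e^{-i·(1)·1.3127}=+0.255240-0.966878i, e^{-i·(1)·1.49}=+0.080708-0.996738i ⇒ D=+0.518814+0.182878i

Re=0.5188 Im=0.1829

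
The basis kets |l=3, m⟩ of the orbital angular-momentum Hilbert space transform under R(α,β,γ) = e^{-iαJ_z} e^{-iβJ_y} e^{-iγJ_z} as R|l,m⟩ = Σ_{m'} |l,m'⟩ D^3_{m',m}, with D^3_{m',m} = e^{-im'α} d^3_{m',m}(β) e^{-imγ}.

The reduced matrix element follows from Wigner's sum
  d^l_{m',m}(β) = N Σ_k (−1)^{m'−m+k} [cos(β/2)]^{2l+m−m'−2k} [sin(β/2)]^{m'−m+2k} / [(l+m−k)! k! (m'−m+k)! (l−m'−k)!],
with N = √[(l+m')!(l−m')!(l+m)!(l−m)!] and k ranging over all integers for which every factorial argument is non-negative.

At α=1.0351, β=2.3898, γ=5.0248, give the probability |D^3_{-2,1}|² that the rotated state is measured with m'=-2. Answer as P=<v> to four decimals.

First d^3_{-2,1}(β=2.3898), then the phase factors e^{-i(-2)α} and e^{-i(1)γ}:
Half-angle: c=0.367106, s=0.930179. N=√(1·120·24·2)=75.894664
Admissible k: 3..4 (factorial args all ≥0)
  k=3: (−1)^0·75.8947/(12)·0.3671^3·0.9302^3 = +0.251829
  k=4: (−1)^1·75.8947/(24)·0.3671^1·0.9302^5 = -0.808397
d^3_{-2,1}(2.3898) = +0.251829 -0.808397 = -0.556568
|D^3_{-2,1}|² = |d^3_{-2,1}(β)|² = (-0.556568)² = 0.309768 (the z-rotation phases have unit modulus)

P=0.3098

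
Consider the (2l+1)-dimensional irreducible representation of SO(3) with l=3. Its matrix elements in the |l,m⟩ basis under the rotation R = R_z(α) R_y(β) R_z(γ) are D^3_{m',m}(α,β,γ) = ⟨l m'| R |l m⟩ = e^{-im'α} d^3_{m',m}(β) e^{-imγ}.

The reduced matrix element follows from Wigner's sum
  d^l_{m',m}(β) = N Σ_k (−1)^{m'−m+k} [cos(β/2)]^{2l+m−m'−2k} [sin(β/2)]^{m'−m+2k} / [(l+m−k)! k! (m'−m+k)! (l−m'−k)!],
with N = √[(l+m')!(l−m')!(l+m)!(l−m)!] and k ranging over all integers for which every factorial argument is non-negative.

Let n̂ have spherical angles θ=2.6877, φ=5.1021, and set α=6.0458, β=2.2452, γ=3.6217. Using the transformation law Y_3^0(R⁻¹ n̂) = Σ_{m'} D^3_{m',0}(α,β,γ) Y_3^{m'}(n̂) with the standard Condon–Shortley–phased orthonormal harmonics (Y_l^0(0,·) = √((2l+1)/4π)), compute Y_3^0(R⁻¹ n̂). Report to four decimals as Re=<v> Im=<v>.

Re=-0.0272 Im=0.0000

Need the full column D^3_{m',0} for m'=−3..3 at α=6.0458, β=2.2452, γ=3.6217.
cos(β/2)=0.433341, sin(β/2)=0.901230
d^3_{-3,0}: single k=3 term ⇒ +0.266386;  D = +0.201642-0.174074i
d^3_{-2,0}: k∈[2..3] ⇒ +0.156874 -0.678520 = -0.521646;  D = -0.463951+0.238462i
d^3_{-1,0}: k∈[1..3] ⇒ +0.047706 -0.619024 +0.892480 = +0.321163;  D = +0.312156-0.075525i
d^3_{0,0}: k∈[0..3] ⇒ +0.006622 -0.257770 +1.114922 -0.535814 = +0.327959;  D = +0.327959+0.000000i
d^3_{1,0}: k∈[0..2] ⇒ -0.047706 +0.619024 -0.892480 = -0.321163;  D = -0.312156-0.075525i
d^3_{2,0}: k∈[0..1] ⇒ +0.156874 -0.678520 = -0.521646;  D = -0.463951-0.238462i
d^3_{3,0}: single k=0 term ⇒ -0.266386;  D = -0.201642-0.174074i
Y_3^{m'}(θ=2.6877,φ=5.1021) and Σ D·Y over m':
  (+0.2016-0.1741i)·(-0.0324-0.0137i)  (-0.4640+0.2385i)·(+0.1256-0.1241i)  (+0.3122-0.0755i)·(+0.1636+0.3983i)  (+0.3280+0.0000i)·(-0.3484+0.0000i)  (-0.3122-0.0755i)·(-0.1636+0.3983i)  (-0.4640-0.2385i)·(+0.1256+0.1241i)  (-0.2016-0.1741i)·(+0.0324-0.0137i)
Y_3^0(R⁻¹ n̂) = -0.027156+0.000000i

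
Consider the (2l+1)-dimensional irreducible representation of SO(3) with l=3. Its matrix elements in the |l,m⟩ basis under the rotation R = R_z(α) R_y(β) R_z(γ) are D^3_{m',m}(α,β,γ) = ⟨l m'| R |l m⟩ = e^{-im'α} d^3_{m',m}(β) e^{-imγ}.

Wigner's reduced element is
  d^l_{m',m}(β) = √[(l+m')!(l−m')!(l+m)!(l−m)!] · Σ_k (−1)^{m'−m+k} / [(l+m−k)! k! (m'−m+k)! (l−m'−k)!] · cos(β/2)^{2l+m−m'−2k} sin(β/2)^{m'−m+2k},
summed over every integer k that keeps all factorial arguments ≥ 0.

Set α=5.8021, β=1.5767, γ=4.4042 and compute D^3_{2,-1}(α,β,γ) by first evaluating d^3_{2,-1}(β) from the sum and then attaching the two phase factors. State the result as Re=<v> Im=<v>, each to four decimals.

Re=-0.2376 Im=0.3100

First d^3_{2,-1}(β=1.5767), then the phase factors e^{-i(2)α} and e^{-i(-1)γ}:
With c≡cos(β/2)=0.705016 and s≡sin(β/2)=0.709191, N=[120·1·2·24]^{1/2}=75.894664
k: max(0,(-1)−(2))=0 … min(3+(-1),3−(2))=1
  k=0: (−1)^3·75.8947/(12)·0.7050^3·0.7092^3 = -0.790528
  k=1: (−1)^4·75.8947/(24)·0.7050^1·0.7092^5 = +0.399959
d^3_{2,-1}(1.5767) = -0.790528 +0.399959 = -0.390569
Attach z-rotation phases: D = e^{-i(2)(5.8021)}·(-0.390569)·e^{-i(-1)(4.4042)} = -0.237603+0.309982i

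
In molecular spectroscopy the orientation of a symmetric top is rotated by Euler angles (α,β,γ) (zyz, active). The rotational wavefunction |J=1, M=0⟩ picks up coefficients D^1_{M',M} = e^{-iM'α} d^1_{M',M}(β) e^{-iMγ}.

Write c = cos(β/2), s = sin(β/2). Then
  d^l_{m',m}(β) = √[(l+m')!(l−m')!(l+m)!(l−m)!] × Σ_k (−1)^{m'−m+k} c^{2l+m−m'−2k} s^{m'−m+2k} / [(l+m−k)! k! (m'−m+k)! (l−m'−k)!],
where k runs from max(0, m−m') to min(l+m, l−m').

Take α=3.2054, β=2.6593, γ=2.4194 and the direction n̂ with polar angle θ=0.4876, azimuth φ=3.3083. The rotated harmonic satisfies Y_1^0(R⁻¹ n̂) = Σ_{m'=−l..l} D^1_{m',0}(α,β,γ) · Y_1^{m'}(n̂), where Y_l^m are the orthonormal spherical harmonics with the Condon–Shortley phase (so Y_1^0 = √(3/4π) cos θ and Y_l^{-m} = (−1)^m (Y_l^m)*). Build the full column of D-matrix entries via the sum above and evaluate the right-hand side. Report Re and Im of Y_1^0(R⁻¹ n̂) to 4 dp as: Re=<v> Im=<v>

Re=-0.2768 Im=0.0000

Need the full column D^1_{m',0} for m'=−1..1 at α=3.2054, β=2.6593, γ=2.4194.
cos(β/2)=0.238816, sin(β/2)=0.971065
d^1_{-1,0}: single k=1 term ⇒ +0.327964;  D = -0.327297-0.020912i
d^1_{0,0}: k∈[0..1] ⇒ +0.057033 -0.942967 = -0.885934;  D = -0.885934+0.000000i
d^1_{1,0}: single k=0 term ⇒ -0.327964;  D = +0.327297-0.020912i
Y_1^{m'}(θ=0.4876,φ=3.3083) and Σ D·Y over m':
  (-0.3273-0.0209i)·(-0.1596+0.0269i)  (-0.8859+0.0000i)·(+0.4317+0.0000i)  (+0.3273-0.0209i)·(+0.1596+0.0269i)
Y_1^0(R⁻¹ n̂) = -0.276812+0.000000i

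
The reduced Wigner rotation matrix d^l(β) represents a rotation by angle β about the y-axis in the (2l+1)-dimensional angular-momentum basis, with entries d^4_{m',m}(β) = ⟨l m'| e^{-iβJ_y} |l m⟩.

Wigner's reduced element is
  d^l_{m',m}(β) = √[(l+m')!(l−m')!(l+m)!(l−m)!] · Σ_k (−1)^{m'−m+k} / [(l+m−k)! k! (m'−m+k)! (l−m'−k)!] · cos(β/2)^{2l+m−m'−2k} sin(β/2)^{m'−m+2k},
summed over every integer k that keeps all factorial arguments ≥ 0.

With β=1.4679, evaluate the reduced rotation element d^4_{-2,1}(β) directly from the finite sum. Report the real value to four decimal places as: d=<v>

d=-0.0210

d^4_{-2,1}(β=1.4679) via Wigner's sum:
Half-angle: c=0.742534, s=0.669808. N=√(2·720·120·6)=1018.233765
k: max(0,(1)−(-2))=3 … min(4+(1),4−(-2))=5
  k=3: (−1)^0·1018.2338/(72)·0.7425^5·0.6698^3 = +0.959288
  k=4: (−1)^1·1018.2338/(48)·0.7425^3·0.6698^5 = -1.170866
  k=5: (−1)^2·1018.2338/(240)·0.7425^1·0.6698^7 = +0.190548
d^4_{-2,1}(1.4679) = +0.959288 -1.170866 +0.190548 = -0.021031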